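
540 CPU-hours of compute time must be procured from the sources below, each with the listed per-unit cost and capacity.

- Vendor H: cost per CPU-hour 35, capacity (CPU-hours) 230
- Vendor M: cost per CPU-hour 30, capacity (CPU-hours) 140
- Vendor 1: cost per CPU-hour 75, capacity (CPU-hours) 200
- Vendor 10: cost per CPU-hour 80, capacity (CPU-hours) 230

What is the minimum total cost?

Use sources in increasing cost order.
Vendor M at 30: take all 140 CPU-hours → 400 still needed.
Vendor H (35): use full 230 → 170 CPU-hours to go.
Vendor 1 (75): take the remaining 170 → done.
Vendor 10: unused.
Cost = 140×30 + 230×35 + 170×75 = 25000.

25000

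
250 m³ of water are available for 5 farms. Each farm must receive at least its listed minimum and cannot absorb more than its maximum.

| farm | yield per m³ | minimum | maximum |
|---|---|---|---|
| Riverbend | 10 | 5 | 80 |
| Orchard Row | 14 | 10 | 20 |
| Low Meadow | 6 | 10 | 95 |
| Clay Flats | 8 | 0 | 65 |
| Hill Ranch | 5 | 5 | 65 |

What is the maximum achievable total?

Meeting every minimum uses 5+10+10+0+5 = 30 m³, leaving 220.
Order the farms by yield per m³: Orchard Row 14 > Riverbend 10 > Clay Flats 8 > Low Meadow 6 > Hill Ranch 5.
Orchard Row: +10 to 20 (cap) → 210 left.
Riverbend: +75 to 80 (cap) → 135 left.
Clay Flats takes 65 more to reach its cap of 65 → 70 left.
Low Meadow has room for 85 more but only 70 remain, so it gets 80.
Total = 10×80 + 14×20 + 6×80 + 8×65 + 5×5 = 2105.

2105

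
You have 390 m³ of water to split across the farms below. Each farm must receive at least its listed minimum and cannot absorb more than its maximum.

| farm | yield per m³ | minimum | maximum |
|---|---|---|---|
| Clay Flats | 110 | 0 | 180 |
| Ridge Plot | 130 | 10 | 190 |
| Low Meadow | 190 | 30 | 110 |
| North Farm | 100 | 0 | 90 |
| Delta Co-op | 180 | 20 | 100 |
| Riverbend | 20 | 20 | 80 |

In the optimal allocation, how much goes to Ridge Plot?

160

Meeting every minimum uses 0+10+30+0+20+20 = 80 m³, leaving 310.
Order the farms by yield per m³: Low Meadow 190 > Delta Co-op 180 > Ridge Plot 130 > Clay Flats 110 > North Farm 100 > Riverbend 20.
Give Low Meadow 80 more to hit its cap of 110 → 230 left.
Delta Co-op: +80 to 100 (cap) → 150 left.
Ridge Plot has room for 180 more but only 150 remain, so it gets 160.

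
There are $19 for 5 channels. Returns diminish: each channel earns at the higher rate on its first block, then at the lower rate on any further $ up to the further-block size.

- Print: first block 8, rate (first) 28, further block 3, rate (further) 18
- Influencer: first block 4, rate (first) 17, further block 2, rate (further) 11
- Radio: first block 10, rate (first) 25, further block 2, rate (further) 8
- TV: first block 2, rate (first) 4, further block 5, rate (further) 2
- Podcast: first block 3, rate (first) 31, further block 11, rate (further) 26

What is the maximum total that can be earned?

Treat each block as its own option and order by rate: Podcast/T1 31 > Print/T1 28 > Podcast/T2 26 > Radio/T1 25 > Print/T2 18 > Influencer/T1 17 > Influencer/T2 11 > Radio/T2 8 > TV/T1 4 > TV/T2 2.
Fill Podcast T1 block (3 at 31) → 16 left.
Fill Print T1 block (8 at 28) → 8 left.
Podcast/T2: +8 of 11 at 26; pool empty.
Total = 31×3 + 28×8 + 26×8 = 525.

525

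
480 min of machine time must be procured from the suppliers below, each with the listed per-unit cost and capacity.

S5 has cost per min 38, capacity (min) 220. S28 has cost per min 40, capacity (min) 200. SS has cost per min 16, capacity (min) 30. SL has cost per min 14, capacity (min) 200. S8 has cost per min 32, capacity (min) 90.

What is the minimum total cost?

Cheapest first:
SL at 14: take all 200 min ; 280 still needed.
Take 30 from SS at 16 ; need 250 more.
Take 90 from S8 at 32 ; need 160 more.
S5 (38): take the remaining 160 ; done.
S28: unused.
Cost = 200×14 + 30×16 + 90×32 + 160×38 = 12240.

12240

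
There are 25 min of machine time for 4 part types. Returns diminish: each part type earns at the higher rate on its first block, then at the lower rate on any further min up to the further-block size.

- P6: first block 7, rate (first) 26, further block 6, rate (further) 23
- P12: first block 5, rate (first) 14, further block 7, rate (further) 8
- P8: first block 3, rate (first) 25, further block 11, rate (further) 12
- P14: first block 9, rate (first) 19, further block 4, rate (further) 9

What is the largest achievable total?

566

Rank every tier by rate: P6/tier1 26 > P8/tier1 25 > P6/tier2 23 > P14/tier1 19 > P12/tier1 14 > P8/tier2 12 > P14/tier2 9 > P12/tier2 8.
P6 tier1 at 26: fill all 7 — 18 left.
P8 tier1 at 25: fill all 3 — 15 left.
P6/tier2 (23): +6 — 9 left.
Fill P14 tier1 block (9 at 19) — 0 left.
Total = 26×7 + 25×3 + 23×6 + 19×9 = 566.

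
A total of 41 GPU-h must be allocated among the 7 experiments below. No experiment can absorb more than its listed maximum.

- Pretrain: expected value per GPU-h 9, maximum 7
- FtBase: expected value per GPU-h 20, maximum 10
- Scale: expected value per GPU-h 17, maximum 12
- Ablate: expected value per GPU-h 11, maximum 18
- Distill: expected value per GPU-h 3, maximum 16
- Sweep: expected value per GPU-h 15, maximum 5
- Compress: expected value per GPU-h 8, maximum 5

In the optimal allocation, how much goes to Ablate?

Order the experiments by expected value per GPU-h: FtBase 20 > Scale 17 > Sweep 15 > Ablate 11 > Pretrain 9 > Compress 8 > Distill 3.
Give FtBase 10 to hit its cap of 10 — 31 left.
Scale takes 12 to reach its cap of 12 — 19 left.
Sweep takes 5 to reach its cap of 5 — 14 left.
Ablate: +14 (room for 18) → 14. Pool exhausted.

14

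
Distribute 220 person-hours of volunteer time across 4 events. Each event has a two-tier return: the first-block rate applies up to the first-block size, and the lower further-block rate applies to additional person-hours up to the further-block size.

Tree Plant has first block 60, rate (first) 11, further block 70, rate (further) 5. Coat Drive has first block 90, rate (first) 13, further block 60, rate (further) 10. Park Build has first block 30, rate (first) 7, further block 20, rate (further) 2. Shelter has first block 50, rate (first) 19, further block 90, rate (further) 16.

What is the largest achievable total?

Rank every tier by rate: Shelter/T1 19 > Shelter/T2 16 > Coat Drive/T1 13 > Tree Plant/T1 11 > Coat Drive/T2 10 > Park Build/T1 7 > Tree Plant/T2 5 > Park Build/T2 2.
Shelter/T1 (19): +50 ; 170 left.
Fill Shelter T2 block (90 at 16) ; 80 left.
Coat Drive T1 at 13: only 80 left, fill 80.
Total = 19×50 + 16×90 + 13×80 = 3430.

3430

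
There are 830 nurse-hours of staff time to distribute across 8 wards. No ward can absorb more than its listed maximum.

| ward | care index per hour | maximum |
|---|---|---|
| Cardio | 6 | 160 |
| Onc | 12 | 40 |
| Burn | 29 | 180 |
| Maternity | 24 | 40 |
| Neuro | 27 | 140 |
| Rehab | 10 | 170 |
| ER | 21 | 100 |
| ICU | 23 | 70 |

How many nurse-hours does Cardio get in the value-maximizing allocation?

Highest care index per hour first: Burn 29 > Neuro 27 > Maternity 24 > ICU 23 > ER 21 > Onc 12 > Rehab 10 > Cardio 6.
Burn takes 180 to reach its cap of 180 → 650 left.
Give Neuro 140 to hit its cap of 140 → 510 left.
Give Maternity 40 to hit its cap of 40 → 470 left.
ICU takes 70 to reach its cap of 70 → 400 left.
Give ER 100 to hit its cap of 100 → 300 left.
Onc: +40 to 40 (cap) → 260 left.
Rehab: +170 to 170 (cap) → 90 left.
Cardio has room for 160 but only 90 remain, so it gets 90.

90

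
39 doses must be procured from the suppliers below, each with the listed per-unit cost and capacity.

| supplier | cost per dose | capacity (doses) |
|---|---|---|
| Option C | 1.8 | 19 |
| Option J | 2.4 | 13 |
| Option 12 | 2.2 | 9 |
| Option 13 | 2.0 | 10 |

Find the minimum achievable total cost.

76.4

Cheapest first:
Take 19 from Option C at 1.8 — need 20 more.
Option 13 (2.0): use full 10 — 10 doses to go.
Option 12 (2.2): use full 9 — 1 doses to go.
Option J (2.4): take the remaining 1 — done.
Cost = 19×1.8 + 10×2.0 + 9×2.2 + 1×2.4 = 76.4.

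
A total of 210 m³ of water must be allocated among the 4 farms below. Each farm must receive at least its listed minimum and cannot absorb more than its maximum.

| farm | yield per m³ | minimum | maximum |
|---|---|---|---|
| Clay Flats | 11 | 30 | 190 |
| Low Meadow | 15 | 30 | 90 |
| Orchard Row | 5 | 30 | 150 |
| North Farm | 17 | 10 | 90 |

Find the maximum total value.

2910

Meeting every minimum uses 30+30+30+10 = 100 m³, leaving 110.
Highest yield per m³ first: North Farm 17 > Low Meadow 15 > Clay Flats 11 > Orchard Row 5.
North Farm: +80 to 90 (cap) → 30 left.
Only 30 left; Low Meadow takes them to reach 60.
Total = 11×30 + 15×60 + 5×30 + 17×90 = 2910.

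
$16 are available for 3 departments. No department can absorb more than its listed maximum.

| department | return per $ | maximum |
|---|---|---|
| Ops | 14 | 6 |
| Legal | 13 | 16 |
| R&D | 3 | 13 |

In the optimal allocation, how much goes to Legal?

10

Rank by return per $: Ops 14 > Legal 13 > R&D 3.
Ops takes 6 to reach its cap of 6 ; 10 left.
Legal: +10 (room for 16) → 10. Pool exhausted.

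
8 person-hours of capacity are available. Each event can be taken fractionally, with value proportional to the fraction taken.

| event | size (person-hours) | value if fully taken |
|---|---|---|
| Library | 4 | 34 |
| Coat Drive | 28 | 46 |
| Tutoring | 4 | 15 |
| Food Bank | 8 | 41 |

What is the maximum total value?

Best value per unit of size first: Library 34/4≈8.5, Food Bank 41/8≈5.12, Tutoring 15/4≈3.75, Coat Drive 46/28≈1.64.
Library: take in full, 4 person-hours for value 34 ; 4 left.
Fill the last 4 person-hours with part of Food Bank: 4/8 of it earns 20.5.
Total value = 54.5.

54.5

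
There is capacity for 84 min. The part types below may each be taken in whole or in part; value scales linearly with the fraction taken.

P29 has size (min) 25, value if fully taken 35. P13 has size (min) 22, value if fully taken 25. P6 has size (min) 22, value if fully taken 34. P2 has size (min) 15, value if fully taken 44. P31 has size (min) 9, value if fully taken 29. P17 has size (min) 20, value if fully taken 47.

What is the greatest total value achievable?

Sort by value density: P31 29/9≈3.22, P2 44/15≈2.93, P17 47/20≈2.35, P6 34/22≈1.55, P29 35/25≈1.4, P13 25/22≈1.14.
Take all of P31 (9 min, value 29) ; 75 min left.
P2: take in full, 15 min for value 44 ; 60 left.
P17: take in full, 20 min for value 47 ; 40 left.
Take all of P6 (22 min, value 34) ; 18 min left.
Fill the last 18 min with part of P29: 18/25 of it earns 25.2.
Total value = 179.2.

179.2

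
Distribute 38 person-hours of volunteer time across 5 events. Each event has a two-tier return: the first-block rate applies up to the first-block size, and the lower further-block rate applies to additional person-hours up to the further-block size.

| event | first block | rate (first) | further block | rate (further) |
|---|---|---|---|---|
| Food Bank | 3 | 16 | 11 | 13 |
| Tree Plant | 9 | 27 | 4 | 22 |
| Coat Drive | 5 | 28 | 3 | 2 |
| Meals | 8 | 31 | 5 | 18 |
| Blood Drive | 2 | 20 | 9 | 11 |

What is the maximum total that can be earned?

Treat each block as its own option and order by rate: Meals/tier1 31 > Coat Drive/tier1 28 > Tree Plant/tier1 27 > Tree Plant/tier2 22 > Blood Drive/tier1 20 > Meals/tier2 18 > Food Bank/tier1 16 > Food Bank/tier2 13 > Blood Drive/tier2 11 > Coat Drive/tier2 2.
Meals tier1 at 31: fill all 8 ; 30 left.
Fill Coat Drive tier1 block (5 at 28) ; 25 left.
Tree Plant/tier1 (27): +9 ; 16 left.
Tree Plant/tier2 (22): +4 ; 12 left.
Fill Blood Drive tier1 block (2 at 20) ; 10 left.
Meals/tier2 (18): +5 ; 5 left.
Food Bank tier1 at 16: fill all 3 ; 2 left.
Food Bank tier2 at 13: only 2 left, fill 2.
Total = 31×8 + 28×5 + 27×9 + 22×4 + 20×2 + 18×5 + 16×3 + 13×2 = 923.

923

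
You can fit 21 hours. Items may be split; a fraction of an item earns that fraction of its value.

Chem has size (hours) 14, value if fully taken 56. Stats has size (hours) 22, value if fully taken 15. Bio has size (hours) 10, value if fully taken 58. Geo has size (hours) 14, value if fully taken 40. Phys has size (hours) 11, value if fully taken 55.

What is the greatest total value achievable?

Sort by value density: Bio 58/10≈5.8, Phys 55/11≈5, Chem 56/14≈4, Geo 40/14≈2.86, Stats 15/22≈0.682.
All 10 hours of Bio fit (value 58) — 11 remain.
Take all of Phys (11 hours, value 55) — 0 hours left.
Total value = 113.

113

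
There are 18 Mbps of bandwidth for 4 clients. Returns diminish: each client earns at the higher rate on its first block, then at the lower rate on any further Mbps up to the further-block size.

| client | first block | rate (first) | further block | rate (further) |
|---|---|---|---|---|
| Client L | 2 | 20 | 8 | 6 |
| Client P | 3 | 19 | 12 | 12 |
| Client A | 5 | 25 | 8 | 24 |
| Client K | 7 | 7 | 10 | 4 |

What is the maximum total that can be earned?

Treat each block as its own option and order by rate: Client A/T1 25 > Client A/T2 24 > Client L/T1 20 > Client P/T1 19 > Client P/T2 12 > Client K/T1 7 > Client L/T2 6 > Client K/T2 4.
Fill Client A T1 block (5 at 25) — 13 left.
Client A T2 at 24: fill all 8 — 5 left.
Fill Client L T1 block (2 at 20) — 3 left.
Client P/T1 (19): +3 — 0 left.
Total = 25×5 + 24×8 + 20×2 + 19×3 = 414.

414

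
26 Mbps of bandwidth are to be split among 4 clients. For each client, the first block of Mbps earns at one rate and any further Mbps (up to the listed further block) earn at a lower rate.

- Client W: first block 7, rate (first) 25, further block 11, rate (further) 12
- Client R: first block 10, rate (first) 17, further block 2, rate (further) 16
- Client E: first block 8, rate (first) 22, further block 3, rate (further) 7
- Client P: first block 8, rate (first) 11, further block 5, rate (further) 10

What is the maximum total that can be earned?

Treat each block as its own option and order by rate: Client W/tier1 25 > Client E/tier1 22 > Client R/tier1 17 > Client R/tier2 16 > Client W/tier2 12 > Client P/tier1 11 > Client P/tier2 10 > Client E/tier2 7.
Client W/tier1 (25): +7 ; 19 left.
Client E tier1 at 22: fill all 8 ; 11 left.
Fill Client R tier1 block (10 at 17) ; 1 left.
1 remain; put them into Client R tier2 at 16.
Total = 25×7 + 22×8 + 17×10 + 16×1 = 537.

537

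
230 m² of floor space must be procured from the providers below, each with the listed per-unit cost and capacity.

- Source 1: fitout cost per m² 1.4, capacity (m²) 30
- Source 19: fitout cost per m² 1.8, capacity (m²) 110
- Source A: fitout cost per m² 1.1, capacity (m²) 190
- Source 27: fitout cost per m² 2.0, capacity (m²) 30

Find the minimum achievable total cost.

Cheapest first:
Source A at 1.1: take all 190 m² → 40 still needed.
Source 1 at 1.4: take all 30 m² → 10 still needed.
Source 19 (1.8): take the remaining 10 → done.
Source 27: unused.
Cost = 190×1.1 + 30×1.4 + 10×1.8 = 269.

269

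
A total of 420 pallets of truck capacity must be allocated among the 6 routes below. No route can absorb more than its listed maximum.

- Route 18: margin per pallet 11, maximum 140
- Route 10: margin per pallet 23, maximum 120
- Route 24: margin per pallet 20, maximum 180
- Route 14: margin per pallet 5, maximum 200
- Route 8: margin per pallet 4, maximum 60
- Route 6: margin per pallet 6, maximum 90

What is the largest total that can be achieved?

Order the routes by margin per pallet: Route 10 23 > Route 24 20 > Route 18 11 > Route 6 6 > Route 14 5 > Route 8 4.
Give Route 10 120 to hit its cap of 120 ; 300 left.
Route 24: +180 to 180 (cap) ; 120 left.
Only 120 left; Route 18 takes them to reach 120.
Total = 11×120 + 23×120 + 20×180 = 7680.

7680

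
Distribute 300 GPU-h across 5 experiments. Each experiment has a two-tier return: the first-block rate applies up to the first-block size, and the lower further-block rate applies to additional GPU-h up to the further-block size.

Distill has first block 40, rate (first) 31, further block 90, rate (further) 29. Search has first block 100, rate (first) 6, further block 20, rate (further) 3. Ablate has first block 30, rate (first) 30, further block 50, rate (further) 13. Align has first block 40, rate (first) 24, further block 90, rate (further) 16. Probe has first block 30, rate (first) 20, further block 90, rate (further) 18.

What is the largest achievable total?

Rank every tier by rate: Distill/tier1 31 > Ablate/tier1 30 > Distill/tier2 29 > Align/tier1 24 > Probe/tier1 20 > Probe/tier2 18 > Align/tier2 16 > Ablate/tier2 13 > Search/tier1 6 > Search/tier2 3.
Distill tier1 at 31: fill all 40 ; 260 left.
Ablate/tier1 (30): +30 ; 230 left.
Distill tier2 at 29: fill all 90 ; 140 left.
Align/tier1 (24): +40 ; 100 left.
Probe tier1 at 20: fill all 30 ; 70 left.
Probe/tier2: +70 of 90 at 18; pool empty.
Total = 31×40 + 30×30 + 29×90 + 24×40 + 20×30 + 18×70 = 7570.

7570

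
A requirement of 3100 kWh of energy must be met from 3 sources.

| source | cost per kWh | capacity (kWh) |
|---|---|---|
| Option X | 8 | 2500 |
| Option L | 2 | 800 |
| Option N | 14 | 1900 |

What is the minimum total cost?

Use sources in increasing cost order.
Option L at 2: take all 800 kWh → 2300 still needed.
Option X at 8: take 2300 of its 2500 → requirement met.
Option N: unused.
Cost = 800×2 + 2300×8 = 20000.

20000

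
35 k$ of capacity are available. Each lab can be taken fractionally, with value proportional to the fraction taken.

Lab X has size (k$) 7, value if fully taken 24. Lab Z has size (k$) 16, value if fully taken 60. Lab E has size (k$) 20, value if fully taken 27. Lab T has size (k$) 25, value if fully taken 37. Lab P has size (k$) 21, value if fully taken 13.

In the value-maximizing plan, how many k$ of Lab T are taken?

Rank by value-to-size ratio: Lab Z 60/16≈3.75, Lab X 24/7≈3.43, Lab T 37/25≈1.48, Lab E 27/20≈1.35, Lab P 13/21≈0.619.
Lab Z: take in full, 16 k$ for value 60 — 19 left.
Take all of Lab X (7 k$, value 24) — 12 k$ left.
Only 12 k$ remain; take 12/25 of Lab T for value 37×12/25 = 17.76.

12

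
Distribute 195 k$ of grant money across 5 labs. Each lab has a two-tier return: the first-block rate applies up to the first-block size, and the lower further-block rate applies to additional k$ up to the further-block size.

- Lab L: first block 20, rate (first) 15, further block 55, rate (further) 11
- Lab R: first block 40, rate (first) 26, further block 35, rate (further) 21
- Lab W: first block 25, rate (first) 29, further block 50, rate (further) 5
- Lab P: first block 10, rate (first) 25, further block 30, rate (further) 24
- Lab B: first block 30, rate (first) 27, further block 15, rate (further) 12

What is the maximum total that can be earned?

Treat each block as its own option and order by rate: Lab W/first 29 > Lab B/first 27 > Lab R/first 26 > Lab P/first 25 > Lab P/second 24 > Lab R/second 21 > Lab L/first 15 > Lab B/second 12 > Lab L/second 11 > Lab W/second 5.
Lab W/first (29): +25 → 170 left.
Lab B/first (27): +30 → 140 left.
Lab R/first (26): +40 → 100 left.
Fill Lab P first block (10 at 25) → 90 left.
Lab P/second (24): +30 → 60 left.
Fill Lab R second block (35 at 21) → 25 left.
Fill Lab L first block (20 at 15) → 5 left.
Lab B second at 12: only 5 left, fill 5.
Total = 29×25 + 27×30 + 26×40 + 25×10 + 24×30 + 21×35 + 15×20 + 12×5 = 4640.

4640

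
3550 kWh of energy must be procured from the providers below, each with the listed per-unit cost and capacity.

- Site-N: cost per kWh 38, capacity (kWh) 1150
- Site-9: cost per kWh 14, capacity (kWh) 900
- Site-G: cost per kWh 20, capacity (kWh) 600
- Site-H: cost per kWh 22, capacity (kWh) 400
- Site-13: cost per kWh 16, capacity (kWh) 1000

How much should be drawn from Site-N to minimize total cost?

Fill from the cheapest provider first.
Site-9 at 14: take all 900 kWh ; 2650 still needed.
Site-13 at 16: take all 1000 kWh ; 1650 still needed.
Take 600 from Site-G at 20 ; need 1050 more.
Site-H at 22: take all 400 kWh ; 650 still needed.
Site-N (38): take the remaining 650 ; done.

650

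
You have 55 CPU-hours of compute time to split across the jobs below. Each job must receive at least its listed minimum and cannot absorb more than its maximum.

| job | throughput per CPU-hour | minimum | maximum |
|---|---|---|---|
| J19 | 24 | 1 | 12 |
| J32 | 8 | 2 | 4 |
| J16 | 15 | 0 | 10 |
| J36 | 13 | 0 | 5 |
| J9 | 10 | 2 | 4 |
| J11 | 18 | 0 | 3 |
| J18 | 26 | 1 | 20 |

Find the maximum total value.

1123

Meeting every minimum uses 1+2+0+0+2+0+1 = 6 CPU-hours, leaving 49.
Order the jobs by throughput per CPU-hour: J18 26 > J19 24 > J11 18 > J16 15 > J36 13 > J9 10 > J32 8.
J18 takes 19 more to reach its cap of 20 → 30 left.
Give J19 11 more to hit its cap of 12 → 19 left.
Give J11 3 more to hit its cap of 3 → 16 left.
J16 takes 10 more to reach its cap of 10 → 6 left.
Give J36 5 more to hit its cap of 5 → 1 left.
J9 has room for 2 more but only 1 remain, so it gets 3.
Total = 24×12 + 8×2 + 15×10 + 13×5 + 10×3 + 18×3 + 26×20 = 1123.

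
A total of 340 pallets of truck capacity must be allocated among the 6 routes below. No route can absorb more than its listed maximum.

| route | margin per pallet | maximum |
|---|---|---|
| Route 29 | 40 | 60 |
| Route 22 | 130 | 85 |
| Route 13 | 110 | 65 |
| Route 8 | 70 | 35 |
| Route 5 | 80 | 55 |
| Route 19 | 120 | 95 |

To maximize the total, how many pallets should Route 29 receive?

Rank by margin per pallet: Route 22 130 > Route 19 120 > Route 13 110 > Route 5 80 > Route 8 70 > Route 29 40.
Route 22 takes 85 to reach its cap of 85 ; 255 left.
Route 19: +95 to 95 (cap) ; 160 left.
Give Route 13 65 to hit its cap of 65 ; 95 left.
Route 5: +55 to 55 (cap) ; 40 left.
Route 8 takes 35 to reach its cap of 35 ; 5 left.
Route 29 has room for 60 but only 5 remain, so it gets 5.

5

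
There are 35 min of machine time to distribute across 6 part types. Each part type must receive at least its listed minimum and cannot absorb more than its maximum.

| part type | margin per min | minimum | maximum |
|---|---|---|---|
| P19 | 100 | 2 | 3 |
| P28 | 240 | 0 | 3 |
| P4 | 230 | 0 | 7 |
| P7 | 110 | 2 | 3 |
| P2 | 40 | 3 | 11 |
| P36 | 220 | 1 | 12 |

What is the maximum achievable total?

5880

Meeting every minimum uses 2+0+0+2+3+1 = 8 min, leaving 27.
Rank by margin per min: P28 240 > P4 230 > P36 220 > P7 110 > P19 100 > P2 40.
P28 takes 3 more to reach its cap of 3 — 24 left.
Give P4 7 more to hit its cap of 7 — 17 left.
P36: +11 to 12 (cap) — 6 left.
Give P7 1 more to hit its cap of 3 — 5 left.
P19: +1 to 3 (cap) — 4 left.
Only 4 left; P2 takes them to reach 7.
Total = 100×3 + 240×3 + 230×7 + 110×3 + 40×7 + 220×12 = 5880.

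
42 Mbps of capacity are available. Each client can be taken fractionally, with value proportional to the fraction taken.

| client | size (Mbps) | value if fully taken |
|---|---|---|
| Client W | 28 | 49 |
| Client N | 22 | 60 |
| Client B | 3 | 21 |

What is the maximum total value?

Rank by value-to-size ratio: Client B 21/3≈7, Client N 60/22≈2.73, Client W 49/28≈1.75.
Client B: take in full, 3 Mbps for value 21 ; 39 left.
Take all of Client N (22 Mbps, value 60) ; 17 Mbps left.
17 Mbps left: a 17/28 share of Client W gives 49×17/28 = 29.75.
Total value = 110.75.

110.75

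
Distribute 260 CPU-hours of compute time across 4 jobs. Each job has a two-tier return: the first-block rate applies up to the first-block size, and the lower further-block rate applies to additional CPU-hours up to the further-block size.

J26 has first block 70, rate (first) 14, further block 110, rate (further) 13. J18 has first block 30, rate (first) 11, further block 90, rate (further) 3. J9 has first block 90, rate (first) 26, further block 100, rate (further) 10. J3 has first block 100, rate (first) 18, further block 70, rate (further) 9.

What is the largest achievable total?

5120

Treat each block as its own option and order by rate: J9/first 26 > J3/first 18 > J26/first 14 > J26/second 13 > J18/first 11 > J9/second 10 > J3/second 9 > J18/second 3.
J9/first (26): +90 — 170 left.
J3 first at 18: fill all 100 — 70 left.
Fill J26 first block (70 at 14) — 0 left.
Total = 26×90 + 18×100 + 14×70 = 5120.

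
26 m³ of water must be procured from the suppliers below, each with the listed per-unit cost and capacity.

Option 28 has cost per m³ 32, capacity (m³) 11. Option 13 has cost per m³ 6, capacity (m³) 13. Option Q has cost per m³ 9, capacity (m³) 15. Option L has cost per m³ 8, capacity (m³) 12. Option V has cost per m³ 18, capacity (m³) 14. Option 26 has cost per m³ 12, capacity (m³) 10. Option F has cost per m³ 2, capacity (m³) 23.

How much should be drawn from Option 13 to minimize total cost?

Use suppliers in increasing cost order.
Take 23 from Option F at 2 ; need 3 more.
Option 13 (6): take the remaining 3 ; done.
Option L, Option Q, Option 26, Option V, Option 28: unused.

3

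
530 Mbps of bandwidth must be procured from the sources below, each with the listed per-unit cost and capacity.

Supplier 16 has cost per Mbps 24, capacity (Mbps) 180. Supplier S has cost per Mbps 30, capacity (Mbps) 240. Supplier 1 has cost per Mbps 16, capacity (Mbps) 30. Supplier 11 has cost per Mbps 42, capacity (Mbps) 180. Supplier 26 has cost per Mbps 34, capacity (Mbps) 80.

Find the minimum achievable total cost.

14720

Fill from the cheapest source first.
Supplier 1 at 16: take all 30 Mbps ; 500 still needed.
Supplier 16 at 24: take all 180 Mbps ; 320 still needed.
Supplier S at 30: take all 240 Mbps ; 80 still needed.
Supplier 26 (34): use full 80 ; 0 Mbps to go.
Supplier 11: unused.
Cost = 30×16 + 180×24 + 240×30 + 80×34 = 14720.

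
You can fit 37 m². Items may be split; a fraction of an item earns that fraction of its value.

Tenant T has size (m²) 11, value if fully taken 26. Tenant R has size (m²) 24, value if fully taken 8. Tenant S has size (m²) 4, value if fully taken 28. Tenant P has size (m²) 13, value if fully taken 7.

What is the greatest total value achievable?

64

Best value per unit of size first: Tenant S 28/4≈7, Tenant T 26/11≈2.36, Tenant P 7/13≈0.538, Tenant R 8/24≈0.333.
All 4 m² of Tenant S fit (value 28) ; 33 remain.
Tenant T: take in full, 11 m² for value 26 ; 22 left.
Take all of Tenant P (13 m², value 7) ; 9 m² left.
Fill the last 9 m² with part of Tenant R: 9/24 of it earns 3.
Total value = 64.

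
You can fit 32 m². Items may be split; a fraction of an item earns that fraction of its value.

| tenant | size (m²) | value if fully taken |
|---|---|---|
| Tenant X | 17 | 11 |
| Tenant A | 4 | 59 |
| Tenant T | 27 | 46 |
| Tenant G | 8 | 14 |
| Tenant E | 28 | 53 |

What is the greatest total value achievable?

112

Sort by value density: Tenant A 59/4≈14.8, Tenant E 53/28≈1.89, Tenant G 14/8≈1.75, Tenant T 46/27≈1.7, Tenant X 11/17≈0.647.
All 4 m² of Tenant A fit (value 59) — 28 remain.
Tenant E: take in full, 28 m² for value 53 — 0 left.
Total value = 112.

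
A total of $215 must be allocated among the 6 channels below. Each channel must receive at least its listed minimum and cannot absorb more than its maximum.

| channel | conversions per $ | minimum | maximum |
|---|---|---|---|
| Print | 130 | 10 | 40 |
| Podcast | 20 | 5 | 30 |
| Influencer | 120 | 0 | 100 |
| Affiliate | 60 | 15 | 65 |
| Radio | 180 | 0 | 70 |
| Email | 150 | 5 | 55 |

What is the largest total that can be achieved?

30650

Meeting every minimum uses 10+5+0+15+0+5 = 35 $, leaving 180.
Highest conversions per $ first: Radio 180 > Email 150 > Print 130 > Influencer 120 > Affiliate 60 > Podcast 20.
Give Radio 70 more to hit its cap of 70 — 110 left.
Email: +50 to 55 (cap) — 60 left.
Give Print 30 more to hit its cap of 40 — 30 left.
Influencer: +30 (room for 100) → 30. Pool exhausted.
Total = 130×40 + 20×5 + 120×30 + 60×15 + 180×70 + 150×55 = 30650.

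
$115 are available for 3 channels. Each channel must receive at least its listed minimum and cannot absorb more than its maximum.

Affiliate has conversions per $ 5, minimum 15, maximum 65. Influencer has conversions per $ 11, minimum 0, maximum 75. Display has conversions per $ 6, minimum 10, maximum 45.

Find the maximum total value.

1050

Meeting every minimum uses 15+0+10 = 25 $, leaving 90.
Rank by conversions per $: Influencer 11 > Display 6 > Affiliate 5.
Influencer: +75 to 75 (cap) ; 15 left.
Display has room for 35 more but only 15 remain, so it gets 25.
Total = 5×15 + 11×75 + 6×25 = 1050.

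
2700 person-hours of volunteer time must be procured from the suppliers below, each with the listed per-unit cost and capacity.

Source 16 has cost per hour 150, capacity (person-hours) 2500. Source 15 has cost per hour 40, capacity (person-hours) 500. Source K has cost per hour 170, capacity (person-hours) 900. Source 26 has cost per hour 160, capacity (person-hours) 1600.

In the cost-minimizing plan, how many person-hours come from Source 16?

Fill from the cheapest supplier first.
Source 15 (40): use full 500 — 2200 person-hours to go.
Source 16 (150): take the remaining 2200 — done.
Source 26, Source K: unused.

2200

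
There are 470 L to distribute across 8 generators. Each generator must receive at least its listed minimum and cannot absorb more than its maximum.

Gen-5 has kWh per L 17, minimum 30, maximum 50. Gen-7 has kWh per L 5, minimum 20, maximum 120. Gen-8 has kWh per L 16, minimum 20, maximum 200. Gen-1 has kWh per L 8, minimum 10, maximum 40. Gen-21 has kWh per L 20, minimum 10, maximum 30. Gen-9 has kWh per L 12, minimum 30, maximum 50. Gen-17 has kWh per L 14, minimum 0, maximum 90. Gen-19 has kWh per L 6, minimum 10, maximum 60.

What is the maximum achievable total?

6830

Meeting every minimum uses 30+20+20+10+10+30+0+10 = 130 L, leaving 340.
Highest kWh per L first: Gen-21 20 > Gen-5 17 > Gen-8 16 > Gen-17 14 > Gen-9 12 > Gen-1 8 > Gen-19 6 > Gen-7 5.
Give Gen-21 20 more to hit its cap of 30 — 320 left.
Gen-5: +20 to 50 (cap) — 300 left.
Gen-8 takes 180 more to reach its cap of 200 — 120 left.
Gen-17 takes 90 more to reach its cap of 90 — 30 left.
Gen-9 takes 20 more to reach its cap of 50 — 10 left.
Only 10 left; Gen-1 takes them to reach 20.
Total = 17×50 + 5×20 + 16×200 + 8×20 + 20×30 + 12×50 + 14×90 + 6×10 = 6830.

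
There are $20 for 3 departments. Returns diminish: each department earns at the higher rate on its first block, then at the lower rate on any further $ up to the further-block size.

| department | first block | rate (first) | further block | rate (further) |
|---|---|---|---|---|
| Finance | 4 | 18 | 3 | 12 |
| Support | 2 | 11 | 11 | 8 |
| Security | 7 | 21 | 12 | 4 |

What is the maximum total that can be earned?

309

Order all 6 blocks by rate: Security/T1 21 > Finance/T1 18 > Finance/T2 12 > Support/T1 11 > Support/T2 8 > Security/T2 4.
Security T1 at 21: fill all 7 → 13 left.
Finance/T1 (18): +4 → 9 left.
Fill Finance T2 block (3 at 12) → 6 left.
Support T1 at 11: fill all 2 → 4 left.
Support/T2: +4 of 11 at 8; pool empty.
Total = 21×7 + 18×4 + 12×3 + 11×2 + 8×4 = 309.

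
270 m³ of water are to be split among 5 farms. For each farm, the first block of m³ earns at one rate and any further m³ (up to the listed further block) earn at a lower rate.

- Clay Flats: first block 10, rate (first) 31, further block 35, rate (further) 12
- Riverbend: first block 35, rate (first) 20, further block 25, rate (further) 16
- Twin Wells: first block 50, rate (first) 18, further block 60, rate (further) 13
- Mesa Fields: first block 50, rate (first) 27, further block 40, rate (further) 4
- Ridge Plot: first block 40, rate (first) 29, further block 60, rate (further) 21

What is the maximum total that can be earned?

Rank every tier by rate: Clay Flats/tier1 31 > Ridge Plot/tier1 29 > Mesa Fields/tier1 27 > Ridge Plot/tier2 21 > Riverbend/tier1 20 > Twin Wells/tier1 18 > Riverbend/tier2 16 > Twin Wells/tier2 13 > Clay Flats/tier2 12 > Mesa Fields/tier2 4.
Clay Flats tier1 at 31: fill all 10 — 260 left.
Fill Ridge Plot tier1 block (40 at 29) — 220 left.
Mesa Fields tier1 at 27: fill all 50 — 170 left.
Ridge Plot/tier2 (21): +60 — 110 left.
Riverbend/tier1 (20): +35 — 75 left.
Twin Wells tier1 at 18: fill all 50 — 25 left.
Fill Riverbend tier2 block (25 at 16) — 0 left.
Total = 31×10 + 29×40 + 27×50 + 21×60 + 20×35 + 18×50 + 16×25 = 6080.

6080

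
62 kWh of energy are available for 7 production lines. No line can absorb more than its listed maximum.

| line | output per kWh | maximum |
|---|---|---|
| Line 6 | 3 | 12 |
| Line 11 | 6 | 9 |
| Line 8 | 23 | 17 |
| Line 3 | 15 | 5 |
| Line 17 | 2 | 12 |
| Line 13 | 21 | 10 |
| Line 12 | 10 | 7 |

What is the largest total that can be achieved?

840

Highest output per kWh first: Line 8 23 > Line 13 21 > Line 3 15 > Line 12 10 > Line 11 6 > Line 6 3 > Line 17 2.
Line 8: +17 to 17 (cap) — 45 left.
Line 13 takes 10 to reach its cap of 10 — 35 left.
Line 3: +5 to 5 (cap) — 30 left.
Give Line 12 7 to hit its cap of 7 — 23 left.
Line 11 takes 9 to reach its cap of 9 — 14 left.
Line 6: +12 to 12 (cap) — 2 left.
Line 17: +2 (room for 12) → 2. Pool exhausted.
Total = 3×12 + 6×9 + 23×17 + 15×5 + 2×2 + 21×10 + 10×7 = 840.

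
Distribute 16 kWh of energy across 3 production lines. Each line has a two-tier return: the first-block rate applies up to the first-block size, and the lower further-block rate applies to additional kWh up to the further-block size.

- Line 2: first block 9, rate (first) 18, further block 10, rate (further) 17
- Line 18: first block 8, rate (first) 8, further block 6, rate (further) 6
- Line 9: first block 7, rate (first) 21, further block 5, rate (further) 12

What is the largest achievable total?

Order all 6 blocks by rate: Line 9/T1 21 > Line 2/T1 18 > Line 2/T2 17 > Line 9/T2 12 > Line 18/T1 8 > Line 18/T2 6.
Line 9/T1 (21): +7 ; 9 left.
Fill Line 2 T1 block (9 at 18) ; 0 left.
Total = 21×7 + 18×9 = 309.

309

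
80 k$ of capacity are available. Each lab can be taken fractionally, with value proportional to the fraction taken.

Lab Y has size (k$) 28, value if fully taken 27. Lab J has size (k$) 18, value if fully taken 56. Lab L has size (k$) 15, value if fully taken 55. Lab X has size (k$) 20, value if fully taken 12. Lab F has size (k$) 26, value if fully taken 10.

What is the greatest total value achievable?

Sort by value density: Lab L 55/15≈3.67, Lab J 56/18≈3.11, Lab Y 27/28≈0.964, Lab X 12/20≈0.6, Lab F 10/26≈0.385.
All 15 k$ of Lab L fit (value 55) → 65 remain.
All 18 k$ of Lab J fit (value 56) → 47 remain.
Lab Y: take in full, 28 k$ for value 27 → 19 left.
Only 19 k$ remain; take 19/20 of Lab X for value 12×19/20 = 11.4.
Total value = 149.4.

149.4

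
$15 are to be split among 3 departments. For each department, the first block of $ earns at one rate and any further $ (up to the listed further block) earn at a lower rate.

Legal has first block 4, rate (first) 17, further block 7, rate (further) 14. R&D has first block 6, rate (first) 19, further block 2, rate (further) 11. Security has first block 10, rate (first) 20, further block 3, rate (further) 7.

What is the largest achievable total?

295

Treat each block as its own option and order by rate: Security/T1 20 > R&D/T1 19 > Legal/T1 17 > Legal/T2 14 > R&D/T2 11 > Security/T2 7.
Security/T1 (20): +10 ; 5 left.
R&D T1 at 19: only 5 left, fill 5.
Total = 20×10 + 19×5 = 295.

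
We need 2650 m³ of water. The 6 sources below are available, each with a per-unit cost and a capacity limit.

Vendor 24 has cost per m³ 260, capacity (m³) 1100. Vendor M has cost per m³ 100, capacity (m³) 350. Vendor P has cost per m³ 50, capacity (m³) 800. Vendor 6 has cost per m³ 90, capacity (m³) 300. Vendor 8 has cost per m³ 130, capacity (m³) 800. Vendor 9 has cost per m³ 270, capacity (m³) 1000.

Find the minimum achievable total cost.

310000

Fill from the cheapest source first.
Vendor P at 50: take all 800 m³ ; 1850 still needed.
Vendor 6 (90): use full 300 ; 1550 m³ to go.
Vendor M (100): use full 350 ; 1200 m³ to go.
Vendor 8 at 130: take all 800 m³ ; 400 still needed.
Take 400 from Vendor 24 at 260 to finish.
Vendor 9: unused.
Cost = 800×50 + 300×90 + 350×100 + 800×130 + 400×260 = 310000.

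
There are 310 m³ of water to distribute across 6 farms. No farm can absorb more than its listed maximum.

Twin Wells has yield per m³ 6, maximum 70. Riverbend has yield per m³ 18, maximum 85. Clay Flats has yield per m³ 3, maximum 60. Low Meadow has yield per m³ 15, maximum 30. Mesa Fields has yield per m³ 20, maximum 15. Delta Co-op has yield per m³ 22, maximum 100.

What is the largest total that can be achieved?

4930

Order the farms by yield per m³: Delta Co-op 22 > Mesa Fields 20 > Riverbend 18 > Low Meadow 15 > Twin Wells 6 > Clay Flats 3.
Delta Co-op: +100 to 100 (cap) — 210 left.
Give Mesa Fields 15 to hit its cap of 15 — 195 left.
Give Riverbend 85 to hit its cap of 85 — 110 left.
Give Low Meadow 30 to hit its cap of 30 — 80 left.
Twin Wells takes 70 to reach its cap of 70 — 10 left.
Clay Flats has room for 60 but only 10 remain, so it gets 10.
Total = 6×70 + 18×85 + 3×10 + 15×30 + 20×15 + 22×100 = 4930.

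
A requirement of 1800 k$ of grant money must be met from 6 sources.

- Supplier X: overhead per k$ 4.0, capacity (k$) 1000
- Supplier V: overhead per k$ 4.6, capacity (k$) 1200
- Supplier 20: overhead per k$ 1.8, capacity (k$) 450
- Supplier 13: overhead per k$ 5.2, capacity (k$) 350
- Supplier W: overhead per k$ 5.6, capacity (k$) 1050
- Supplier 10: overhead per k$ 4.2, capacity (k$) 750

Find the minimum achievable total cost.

6280

Fill from the cheapest source first.
Supplier 20 (1.8): use full 450 — 1350 k$ to go.
Supplier X at 4.0: take all 1000 k$ — 350 still needed.
Take 350 from Supplier 10 at 4.2 to finish.
Supplier V, Supplier 13, Supplier W: unused.
Cost = 450×1.8 + 1000×4.0 + 350×4.2 = 6280.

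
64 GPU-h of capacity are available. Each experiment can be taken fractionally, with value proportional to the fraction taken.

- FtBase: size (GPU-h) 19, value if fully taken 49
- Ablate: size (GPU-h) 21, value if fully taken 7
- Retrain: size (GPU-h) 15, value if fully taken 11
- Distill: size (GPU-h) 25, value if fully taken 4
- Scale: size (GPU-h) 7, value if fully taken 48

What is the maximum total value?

115.32

Sort by value density: Scale 48/7≈6.86, FtBase 49/19≈2.58, Retrain 11/15≈0.733, Ablate 7/21≈0.333, Distill 4/25≈0.16.
Take all of Scale (7 GPU-h, value 48) — 57 GPU-h left.
All 19 GPU-h of FtBase fit (value 49) — 38 remain.
Retrain: take in full, 15 GPU-h for value 11 — 23 left.
Take all of Ablate (21 GPU-h, value 7) — 2 GPU-h left.
Fill the last 2 GPU-h with part of Distill: 2/25 of it earns 0.32.
Total value = 115.32.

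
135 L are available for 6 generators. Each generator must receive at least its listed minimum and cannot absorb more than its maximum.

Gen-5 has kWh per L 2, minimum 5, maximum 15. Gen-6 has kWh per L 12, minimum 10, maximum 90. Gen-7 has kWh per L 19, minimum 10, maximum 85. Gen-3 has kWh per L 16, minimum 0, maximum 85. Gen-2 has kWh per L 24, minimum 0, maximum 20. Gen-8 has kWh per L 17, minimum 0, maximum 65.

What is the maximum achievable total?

2480

Meeting every minimum uses 5+10+10+0+0+0 = 25 L, leaving 110.
Order the generators by kWh per L: Gen-2 24 > Gen-7 19 > Gen-8 17 > Gen-3 16 > Gen-6 12 > Gen-5 2.
Give Gen-2 20 more to hit its cap of 20 ; 90 left.
Gen-7 takes 75 more to reach its cap of 85 ; 15 left.
Gen-8 has room for 65 more but only 15 remain, so it gets 15.
Total = 2×5 + 12×10 + 19×85 + 24×20 + 17×15 = 2480.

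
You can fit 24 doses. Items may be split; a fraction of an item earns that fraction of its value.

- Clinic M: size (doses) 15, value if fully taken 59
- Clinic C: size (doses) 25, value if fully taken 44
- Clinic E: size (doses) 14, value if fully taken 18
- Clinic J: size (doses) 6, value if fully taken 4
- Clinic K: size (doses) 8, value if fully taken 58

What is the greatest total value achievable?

118.76

Best value per unit of size first: Clinic K 58/8≈7.25, Clinic M 59/15≈3.93, Clinic C 44/25≈1.76, Clinic E 18/14≈1.29, Clinic J 4/6≈0.667.
Clinic K: take in full, 8 doses for value 58 ; 16 left.
Clinic M: take in full, 15 doses for value 59 ; 1 left.
Fill the last 1 doses with part of Clinic C: 1/25 of it earns 1.76.
Total value = 118.76.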